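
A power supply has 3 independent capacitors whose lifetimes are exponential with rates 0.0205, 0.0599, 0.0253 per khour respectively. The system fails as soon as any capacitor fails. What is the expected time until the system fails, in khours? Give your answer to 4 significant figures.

9.461

The time to first failure is exponential with rate Σλ = 0.0205 + 0.0599 + 0.0253 = 0.1057.
E[min] = 1/Σλ = 1/0.1057 = 9.46074 khours.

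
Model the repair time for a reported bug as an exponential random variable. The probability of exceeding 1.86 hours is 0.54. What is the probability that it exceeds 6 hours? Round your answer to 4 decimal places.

0.1370

e^(−λ·1.86) = 0.54 ⇒ λ = −ln(0.54)/1.86 = 0.331283.
P(X > 6) = e^(−0.331283·6) = e^(−1.9877) ≈ 0.1370.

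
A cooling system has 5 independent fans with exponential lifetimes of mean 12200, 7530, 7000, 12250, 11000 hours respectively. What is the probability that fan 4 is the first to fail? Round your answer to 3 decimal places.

0.154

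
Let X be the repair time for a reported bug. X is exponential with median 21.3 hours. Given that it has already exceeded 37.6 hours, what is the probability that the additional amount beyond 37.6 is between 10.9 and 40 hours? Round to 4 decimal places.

For an exponential, median = ln(2)/λ, so λ = ln 2 / 21.3 = 0.0325421 per hour.
Memoryless: the residual past 37.6 is again Exp(λ).
P(10.9 < residual < 40) = e^(−λ·10.9) − e^(−λ·40) = 0.70138 − 0.27207 ≈ 0.4293.

0.4293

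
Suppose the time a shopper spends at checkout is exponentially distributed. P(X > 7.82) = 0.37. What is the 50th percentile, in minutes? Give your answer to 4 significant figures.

5.452

e^(−λ·7.82) = 0.37 ⇒ λ = −ln(0.37)/7.82 = 0.127142.
50th percentile: 1 − e^(−λt) = 0.5, t = −ln(0.5)/λ = 5.45175 minutes.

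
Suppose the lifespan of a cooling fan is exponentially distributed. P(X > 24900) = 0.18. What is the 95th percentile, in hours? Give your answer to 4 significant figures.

e^(−λ·24900) = 0.18 ⇒ λ = −ln(0.18)/24900 = 0.0000688674.
95th percentile: 1 − e^(−λt) = 0.95, t = −ln(0.05)/λ = 43500 hours.

43500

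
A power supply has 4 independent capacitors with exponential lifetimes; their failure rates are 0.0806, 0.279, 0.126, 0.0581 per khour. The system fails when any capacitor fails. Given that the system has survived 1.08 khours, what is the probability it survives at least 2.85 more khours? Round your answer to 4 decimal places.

Time to first failure ~ Exp(Σλ) with Σλ = 0.5437.
By memorylessness, P(T > 1.08+2.85 | T > 1.08) = P(T > 2.85) = e^(−0.5437·2.85) ≈ 0.2123.

0.2123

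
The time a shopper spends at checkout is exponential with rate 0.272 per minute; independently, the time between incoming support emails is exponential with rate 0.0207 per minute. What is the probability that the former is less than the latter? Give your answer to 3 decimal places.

λ_1 = 0.272, λ_2 = 0.0207.
For independent exponentials, P(the former < the latter) = λ_1/(λ_1+λ_2) = 0.272/0.2927 ≈ 0.929.

0.929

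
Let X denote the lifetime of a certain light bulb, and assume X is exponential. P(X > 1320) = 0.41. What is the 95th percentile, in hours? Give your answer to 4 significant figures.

4435

e^(−λ·1320) = 0.41 ⇒ λ = −ln(0.41)/1320 = 0.000675453.
95th percentile: 1 − e^(−λt) = 0.95, t = −ln(0.05)/λ = 4435.14 hours.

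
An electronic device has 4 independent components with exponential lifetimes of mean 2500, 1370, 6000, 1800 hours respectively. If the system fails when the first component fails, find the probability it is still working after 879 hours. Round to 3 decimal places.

0.196

The first failure time is exponential with rate Σλ_i = 1/2500 + 1/1370 + 1/6000 + 1/1800 = 0.00185215 per hour.
P(min > 879) = e^(−0.00185215·879) = e^(−1.628) ≈ 0.196.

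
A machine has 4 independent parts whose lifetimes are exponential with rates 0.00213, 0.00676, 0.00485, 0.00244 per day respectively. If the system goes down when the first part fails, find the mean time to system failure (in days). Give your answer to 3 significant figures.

61.8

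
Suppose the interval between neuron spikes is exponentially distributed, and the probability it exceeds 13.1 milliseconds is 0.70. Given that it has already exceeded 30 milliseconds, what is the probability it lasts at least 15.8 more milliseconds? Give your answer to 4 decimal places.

From e^(−λ·13.1) = 0.70, λ = −ln(0.70)/13.1 = 0.0272271.
Memoryless: P(X > 30+15.8 | X > 30) = P(X > 15.8) = e^(−0.0272271·15.8) ≈ 0.6504.

0.6504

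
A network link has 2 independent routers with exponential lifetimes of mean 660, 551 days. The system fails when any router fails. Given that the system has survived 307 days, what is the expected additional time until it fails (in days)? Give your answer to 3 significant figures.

300

First-failure rate Σλ = 1/660 + 1/551 = 0.00333003.
By memorylessness the expected residual is 1/Σλ = 300.297 days, regardless of the 307 already elapsed.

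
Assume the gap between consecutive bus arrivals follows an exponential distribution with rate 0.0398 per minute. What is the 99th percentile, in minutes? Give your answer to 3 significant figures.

116

Set 1 − e^(−λt) = 0.99, so t = −ln(0.01)/λ = 4.6052/0.0398 ≈ 115.708 minutes.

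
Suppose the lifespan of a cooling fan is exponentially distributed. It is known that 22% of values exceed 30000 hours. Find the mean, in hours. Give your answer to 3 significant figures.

19800

e^(−λ·30000) = 0.22 ⇒ λ = −ln(0.22)/30000 = 0.0000504709.
Mean = 1/λ = 19813.4 hours.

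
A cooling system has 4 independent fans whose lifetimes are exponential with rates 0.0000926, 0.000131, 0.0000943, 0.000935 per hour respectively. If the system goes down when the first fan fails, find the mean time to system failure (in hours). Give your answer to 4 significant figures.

The time to first failure is exponential with rate Σλ = 0.0000926 + 0.000131 + 0.0000943 + 0.000935 = 0.0012529.
E[min] = 1/Σλ = 1/0.0012529 = 798.148 hours.

798.1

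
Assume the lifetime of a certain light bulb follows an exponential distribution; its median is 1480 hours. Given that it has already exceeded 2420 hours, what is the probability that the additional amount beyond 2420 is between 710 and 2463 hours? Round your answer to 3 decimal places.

0.402

For an exponential, median = ln(2)/λ, so λ = ln 2 / 1480 = 0.000468343 per hour.
Memoryless: the residual past 2420 is again Exp(λ).
P(710 < residual < 2463) = e^(−λ·710) − e^(−λ·2463) = 0.71711 − 0.31552 ≈ 0.402.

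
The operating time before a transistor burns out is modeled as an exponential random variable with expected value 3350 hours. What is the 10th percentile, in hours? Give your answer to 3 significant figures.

The rate is λ = 1/3350 = 0.000298507 per hour.
Set 1 − e^(−λt) = 0.1, so t = −ln(0.9)/λ = 0.10536/0.000298507 ≈ 352.958 hours.

353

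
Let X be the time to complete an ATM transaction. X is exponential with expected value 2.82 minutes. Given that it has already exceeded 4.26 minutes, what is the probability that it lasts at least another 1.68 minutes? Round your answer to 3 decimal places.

The rate is λ = 1/2.82 = 0.35461 per minute.
By the memoryless property, P(X > 4.26+1.68 | X > 4.26) = P(X > 1.68).
P(X > 1.68) = e^(−0.59574) ≈ 0.551.

0.551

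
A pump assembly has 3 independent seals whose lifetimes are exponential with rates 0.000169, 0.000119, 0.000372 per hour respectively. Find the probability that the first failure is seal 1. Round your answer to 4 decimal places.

0.2561

The time to first failure is exponential with rate Σλ = 0.000169 + 0.000119 + 0.000372 = 0.00066.
P(seal 1 first) = λ_1/Σλ = 0.000169/0.00066 ≈ 0.2561.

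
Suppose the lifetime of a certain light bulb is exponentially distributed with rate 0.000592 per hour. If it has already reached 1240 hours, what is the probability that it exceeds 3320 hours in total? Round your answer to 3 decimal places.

0.292

By the memoryless property, P(X > 1240+2080 | X > 1240) = P(X > 2080).
P(X > 2080) = e^(−1.2314) ≈ 0.292.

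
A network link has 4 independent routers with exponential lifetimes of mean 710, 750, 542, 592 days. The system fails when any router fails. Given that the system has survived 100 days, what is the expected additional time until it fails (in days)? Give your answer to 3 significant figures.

First-failure rate Σλ = 1/710 + 1/750 + 1/542 + 1/592 = 0.00627599.
By memorylessness the expected residual is 1/Σλ = 159.337 days, regardless of the 100 already elapsed.

159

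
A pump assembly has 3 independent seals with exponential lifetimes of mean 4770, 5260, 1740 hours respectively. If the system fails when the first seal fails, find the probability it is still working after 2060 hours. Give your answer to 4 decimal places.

0.1343

The first failure time is exponential with rate Σλ_i = 1/4770 + 1/5260 + 1/1740 = 0.00097447 per hour.
P(min > 2060) = e^(−0.00097447·2060) = e^(−2.0074) ≈ 0.1343.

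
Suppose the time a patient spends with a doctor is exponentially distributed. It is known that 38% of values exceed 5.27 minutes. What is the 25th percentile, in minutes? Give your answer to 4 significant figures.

e^(−λ·5.27) = 0.38 ⇒ λ = −ln(0.38)/5.27 = 0.183602.
25th percentile: 1 − e^(−λt) = 0.25, t = −ln(0.75)/λ = 1.56688 minutes.

1.567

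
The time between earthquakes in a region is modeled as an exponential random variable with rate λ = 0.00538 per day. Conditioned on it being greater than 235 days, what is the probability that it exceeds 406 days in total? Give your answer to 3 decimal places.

The exponential is memoryless, so the remaining time is again Exp(λ): the condition X > 235 is irrelevant.
P(X > 171) = e^(−0.91998) ≈ 0.399.

0.399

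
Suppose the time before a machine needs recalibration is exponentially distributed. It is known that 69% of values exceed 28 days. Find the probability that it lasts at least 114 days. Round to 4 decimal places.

e^(−λ·28) = 0.69 ⇒ λ = −ln(0.69)/28 = 0.0132523.
P(X > 114) = e^(−0.0132523·114) = e^(−1.5108) ≈ 0.2207.

0.2207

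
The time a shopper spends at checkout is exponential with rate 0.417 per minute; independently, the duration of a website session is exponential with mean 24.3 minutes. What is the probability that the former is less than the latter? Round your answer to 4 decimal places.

λ_1 = 0.417, λ_2 = 1/24.3 = 0.0411523.
For independent exponentials, P(the former < the latter) = λ_1/(λ_1+λ_2) = 0.417/0.458152 ≈ 0.9102.

0.9102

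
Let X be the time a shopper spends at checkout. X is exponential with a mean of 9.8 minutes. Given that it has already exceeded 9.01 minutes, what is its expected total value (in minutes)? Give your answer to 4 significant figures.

The rate is λ = 1/9.8 = 0.102041 per minute.
By memorylessness, E[X | X > 9.01] = 9.01 + 1/λ = 9.01 + 9.8 = 18.81 minutes.

18.81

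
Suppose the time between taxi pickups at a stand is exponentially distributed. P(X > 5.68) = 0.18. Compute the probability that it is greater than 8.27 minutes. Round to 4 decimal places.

0.0824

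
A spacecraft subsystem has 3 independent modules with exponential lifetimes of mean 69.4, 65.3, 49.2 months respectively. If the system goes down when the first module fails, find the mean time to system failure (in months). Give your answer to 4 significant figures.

19.98

The first failure time is exponential with rate Σλ_i = 1/69.4 + 1/65.3 + 1/49.2 = 0.0500484 per month.
E[min] = 1/Σλ = 1/0.0500484 = 19.9807 months.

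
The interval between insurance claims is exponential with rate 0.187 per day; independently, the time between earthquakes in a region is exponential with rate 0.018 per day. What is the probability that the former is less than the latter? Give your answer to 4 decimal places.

λ_1 = 0.187, λ_2 = 0.018.
For independent exponentials, P(the former < the latter) = λ_1/(λ_1+λ_2) = 0.187/0.205 ≈ 0.9122.

0.9122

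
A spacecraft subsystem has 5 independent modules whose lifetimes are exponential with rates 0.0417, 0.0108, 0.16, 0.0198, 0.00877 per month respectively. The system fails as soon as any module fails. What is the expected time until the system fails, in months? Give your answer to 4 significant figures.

The time to first failure is exponential with rate Σλ = 0.0417 + 0.0108 + 0.16 + 0.0198 + 0.00877 = 0.24107.
E[min] = 1/Σλ = 1/0.24107 = 4.14817 months.

4.148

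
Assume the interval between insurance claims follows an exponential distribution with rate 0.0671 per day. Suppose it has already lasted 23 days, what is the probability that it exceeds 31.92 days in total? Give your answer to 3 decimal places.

0.550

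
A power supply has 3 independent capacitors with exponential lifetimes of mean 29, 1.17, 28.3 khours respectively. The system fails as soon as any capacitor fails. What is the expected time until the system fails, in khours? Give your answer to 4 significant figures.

1.082

The first failure time is exponential with rate Σλ_i = 1/29 + 1/1.17 + 1/28.3 = 0.924519 per khour.
E[min] = 1/Σλ = 1/0.924519 = 1.08164 khours.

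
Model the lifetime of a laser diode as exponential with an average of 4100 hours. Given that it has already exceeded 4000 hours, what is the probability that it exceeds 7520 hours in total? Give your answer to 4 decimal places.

The rate is λ = 1/4100 = 0.000243902 per hour.
The exponential is memoryless, so the remaining time is again Exp(λ): the condition X > 4000 is irrelevant.
P(X > 3520) = e^(−0.85854) ≈ 0.4238.

0.4238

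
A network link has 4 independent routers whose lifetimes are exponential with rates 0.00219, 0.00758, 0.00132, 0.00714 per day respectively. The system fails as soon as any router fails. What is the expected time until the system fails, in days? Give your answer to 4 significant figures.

The time to first failure is exponential with rate Σλ = 0.00219 + 0.00758 + 0.00132 + 0.00714 = 0.01823.
E[min] = 1/Σλ = 1/0.01823 = 54.8546 days.

54.85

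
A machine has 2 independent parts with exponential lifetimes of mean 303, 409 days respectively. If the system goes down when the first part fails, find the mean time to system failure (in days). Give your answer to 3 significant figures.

The first failure time is exponential with rate Σλ_i = 1/303 + 1/409 = 0.00574532 per day.
E[min] = 1/Σλ = 1/0.00574532 = 174.055 days.

174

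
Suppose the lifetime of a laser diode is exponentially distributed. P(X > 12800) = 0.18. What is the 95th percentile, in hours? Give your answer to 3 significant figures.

e^(−λ·12800) = 0.18 ⇒ λ = −ln(0.18)/12800 = 0.000133969.
95th percentile: 1 − e^(−λt) = 0.95, t = −ln(0.05)/λ = 22361.4 hours.

22400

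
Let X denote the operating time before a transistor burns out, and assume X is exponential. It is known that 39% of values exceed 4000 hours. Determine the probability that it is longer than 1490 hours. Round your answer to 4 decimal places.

0.7042

e^(−λ·4000) = 0.39 ⇒ λ = −ln(0.39)/4000 = 0.000235402.
P(X > 1490) = e^(−0.000235402·1490) = e^(−0.35075) ≈ 0.7042.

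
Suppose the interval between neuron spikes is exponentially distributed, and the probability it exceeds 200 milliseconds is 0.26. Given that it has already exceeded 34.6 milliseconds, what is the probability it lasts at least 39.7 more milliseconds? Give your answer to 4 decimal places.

0.7654

From e^(−λ·200) = 0.26, λ = −ln(0.26)/200 = 0.00673537.
Memoryless: P(X > 34.6+39.7 | X > 34.6) = P(X > 39.7) = e^(−0.00673537·39.7) ≈ 0.7654.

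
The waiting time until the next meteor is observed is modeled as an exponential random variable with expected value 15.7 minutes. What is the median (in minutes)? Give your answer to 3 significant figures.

10.9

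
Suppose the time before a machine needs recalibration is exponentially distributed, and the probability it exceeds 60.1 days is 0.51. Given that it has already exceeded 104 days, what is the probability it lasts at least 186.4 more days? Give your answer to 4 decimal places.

0.1239

From e^(−λ·60.1) = 0.51, λ = −ln(0.51)/60.1 = 0.0112037.
Memoryless: P(X > 104+186.4 | X > 104) = P(X > 186.4) = e^(−0.0112037·186.4) ≈ 0.1239.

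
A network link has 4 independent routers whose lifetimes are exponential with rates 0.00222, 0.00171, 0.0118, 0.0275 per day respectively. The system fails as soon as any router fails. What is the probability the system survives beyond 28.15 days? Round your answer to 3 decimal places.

0.296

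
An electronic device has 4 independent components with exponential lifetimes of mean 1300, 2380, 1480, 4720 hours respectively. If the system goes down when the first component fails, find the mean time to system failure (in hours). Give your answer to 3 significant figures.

481

The first failure time is exponential with rate Σλ_i = 1/1300 + 1/2380 + 1/1480 + 1/4720 = 0.00207694 per hour.
E[min] = 1/Σλ = 1/0.00207694 = 481.478 hours.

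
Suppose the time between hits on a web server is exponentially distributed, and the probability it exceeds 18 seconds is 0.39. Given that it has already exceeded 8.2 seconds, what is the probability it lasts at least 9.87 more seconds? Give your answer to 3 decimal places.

From e^(−λ·18) = 0.39, λ = −ln(0.39)/18 = 0.0523116.
Memoryless: P(X > 8.2+9.87 | X > 8.2) = P(X > 9.87) = e^(−0.0523116·9.87) ≈ 0.597.

0.597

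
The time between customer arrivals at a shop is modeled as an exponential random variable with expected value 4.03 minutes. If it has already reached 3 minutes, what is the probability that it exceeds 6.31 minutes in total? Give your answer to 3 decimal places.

The rate is λ = 1/4.03 = 0.248139 per minute.
P(X > s+t | X > s) = e^(−λ(s+t))/e^(−λs) = e^(−λt), independent of s = 3.
P(X > 3.31) = e^(−0.82134) ≈ 0.440.

0.440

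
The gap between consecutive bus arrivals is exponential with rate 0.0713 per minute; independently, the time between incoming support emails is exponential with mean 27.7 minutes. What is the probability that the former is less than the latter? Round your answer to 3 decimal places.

0.664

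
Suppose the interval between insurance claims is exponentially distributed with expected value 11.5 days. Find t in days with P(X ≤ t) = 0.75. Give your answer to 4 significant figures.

15.94

The rate is λ = 1/11.5 = 0.0869565 per day.
Set 1 − e^(−λt) = 0.75, so t = −ln(0.25)/λ = 1.3863/0.0869565 ≈ 15.9424 days.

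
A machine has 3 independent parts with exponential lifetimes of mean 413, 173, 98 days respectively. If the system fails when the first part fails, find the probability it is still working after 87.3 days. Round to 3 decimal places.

0.201

The first failure time is exponential with rate Σλ_i = 1/413 + 1/173 + 1/98 = 0.0184057 per day.
P(min > 87.3) = e^(−0.0184057·87.3) = e^(−1.6068) ≈ 0.201.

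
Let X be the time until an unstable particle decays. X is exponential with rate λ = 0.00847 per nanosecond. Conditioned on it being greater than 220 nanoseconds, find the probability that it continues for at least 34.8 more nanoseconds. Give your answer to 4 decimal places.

By the memoryless property, P(X > 220+34.8 | X > 220) = P(X > 34.8).
P(X > 34.8) = e^(−0.29476) ≈ 0.7447.

0.7447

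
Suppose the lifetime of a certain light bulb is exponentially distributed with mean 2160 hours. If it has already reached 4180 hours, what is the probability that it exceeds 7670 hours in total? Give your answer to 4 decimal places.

0.1987

The rate is λ = 1/2160 = 0.000462963 per hour.
P(X > s+t | X > s) = e^(−λ(s+t))/e^(−λs) = e^(−λt), independent of s = 4180.
P(X > 3490) = e^(−1.6157) ≈ 0.1987.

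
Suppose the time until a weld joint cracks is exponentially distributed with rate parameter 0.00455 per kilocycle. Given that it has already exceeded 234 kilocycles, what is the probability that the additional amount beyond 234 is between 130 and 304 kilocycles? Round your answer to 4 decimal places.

0.3027

Memoryless: the residual past 234 is again Exp(λ).
P(130 < residual < 304) = e^(−λ·130) − e^(−λ·304) = 0.55350 − 0.25077 ≈ 0.3027.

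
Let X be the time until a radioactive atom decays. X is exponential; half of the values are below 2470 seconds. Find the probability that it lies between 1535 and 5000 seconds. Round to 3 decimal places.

0.404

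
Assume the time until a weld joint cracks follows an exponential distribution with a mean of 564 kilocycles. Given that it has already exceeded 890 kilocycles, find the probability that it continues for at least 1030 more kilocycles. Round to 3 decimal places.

0.161

The rate is λ = 1/564 = 0.00177305 per kilocycle.
The exponential is memoryless, so the remaining time is again Exp(λ): the condition X > 890 is irrelevant.
P(X > 1030) = e^(−1.8262) ≈ 0.161.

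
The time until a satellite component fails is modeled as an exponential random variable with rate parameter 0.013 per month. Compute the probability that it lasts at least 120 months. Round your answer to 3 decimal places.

P(X > 120) = e^(−λ·120) = e^(−1.56) ≈ 0.210.

0.210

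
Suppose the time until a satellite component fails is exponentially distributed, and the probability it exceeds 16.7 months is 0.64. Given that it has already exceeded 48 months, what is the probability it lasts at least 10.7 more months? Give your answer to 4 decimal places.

From e^(−λ·16.7) = 0.64, λ = −ln(0.64)/16.7 = 0.0267238.
Memoryless: P(X > 48+10.7 | X > 48) = P(X > 10.7) = e^(−0.0267238·10.7) ≈ 0.7513.

0.7513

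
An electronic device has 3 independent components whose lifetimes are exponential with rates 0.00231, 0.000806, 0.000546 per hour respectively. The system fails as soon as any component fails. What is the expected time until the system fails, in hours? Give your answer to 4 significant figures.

The time to first failure is exponential with rate Σλ = 0.00231 + 0.000806 + 0.000546 = 0.003662.
E[min] = 1/Σλ = 1/0.003662 = 273.075 hours.

273.1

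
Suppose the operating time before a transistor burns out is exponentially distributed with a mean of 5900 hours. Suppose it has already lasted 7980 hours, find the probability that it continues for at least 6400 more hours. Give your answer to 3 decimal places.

0.338

The rate is λ = 1/5900 = 0.000169492 per hour.
By the memoryless property, P(X > 7980+6400 | X > 7980) = P(X > 6400).
P(X > 6400) = e^(−1.0847) ≈ 0.338.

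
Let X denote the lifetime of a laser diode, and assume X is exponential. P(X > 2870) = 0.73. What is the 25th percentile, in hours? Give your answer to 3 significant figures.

2620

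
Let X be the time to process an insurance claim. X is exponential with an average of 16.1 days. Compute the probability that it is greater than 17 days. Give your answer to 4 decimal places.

The rate is λ = 1/16.1 = 0.0621118 per day.
P(X > 17) = e^(−λ·17) = e^(−1.0559) ≈ 0.3479.

0.3479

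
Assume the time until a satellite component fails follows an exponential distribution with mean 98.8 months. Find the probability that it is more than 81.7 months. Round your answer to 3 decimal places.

0.437

The rate is λ = 1/98.8 = 0.0101215 per month.
P(X > 81.7) = e^(−λ·81.7) = e^(−0.82692) ≈ 0.437.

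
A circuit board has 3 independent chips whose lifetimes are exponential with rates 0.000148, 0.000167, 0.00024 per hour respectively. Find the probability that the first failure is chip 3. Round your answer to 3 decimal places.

0.432

The time to first failure is exponential with rate Σλ = 0.000148 + 0.000167 + 0.00024 = 0.000555.
P(chip 3 first) = λ_3/Σλ = 0.00024/0.000555 ≈ 0.432.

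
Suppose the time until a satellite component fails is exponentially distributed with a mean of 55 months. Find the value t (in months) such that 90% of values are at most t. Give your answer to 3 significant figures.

The rate is λ = 1/55 = 0.0181818 per month.
Set 1 − e^(−λt) = 0.9, so t = −ln(0.1)/λ = 2.3026/0.0181818 ≈ 126.642 months.

127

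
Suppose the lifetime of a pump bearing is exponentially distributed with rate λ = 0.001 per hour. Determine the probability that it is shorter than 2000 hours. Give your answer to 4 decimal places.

0.8647

P(X ≤ 2000) = 1 − e^(−λ·2000) = 1 − e^(−2) ≈ 0.8647.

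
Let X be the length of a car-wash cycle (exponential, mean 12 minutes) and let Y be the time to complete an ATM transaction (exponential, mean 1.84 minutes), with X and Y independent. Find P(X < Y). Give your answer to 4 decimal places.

0.1329

λ_1 = 1/12 = 0.0833333, λ_2 = 1/1.84 = 0.543478.
For independent exponentials, P(X < Y) = λ_1/(λ_1+λ_2) = 0.0833333/0.626812 ≈ 0.1329.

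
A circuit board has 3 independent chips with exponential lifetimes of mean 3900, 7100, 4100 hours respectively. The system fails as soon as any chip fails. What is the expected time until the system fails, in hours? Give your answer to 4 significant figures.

1560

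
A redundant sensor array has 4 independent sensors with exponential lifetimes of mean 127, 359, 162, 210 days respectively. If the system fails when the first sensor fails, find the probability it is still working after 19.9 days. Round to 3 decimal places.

The first failure time is exponential with rate Σλ_i = 1/127 + 1/359 + 1/162 + 1/210 = 0.0215943 per day.
P(min > 19.9) = e^(−0.0215943·19.9) = e^(−0.42973) ≈ 0.651.

0.651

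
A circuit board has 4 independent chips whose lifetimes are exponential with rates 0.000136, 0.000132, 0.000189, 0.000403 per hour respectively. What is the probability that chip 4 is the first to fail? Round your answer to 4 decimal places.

0.4686

The time to first failure is exponential with rate Σλ = 0.000136 + 0.000132 + 0.000189 + 0.000403 = 0.00086.
P(chip 4 first) = λ_4/Σλ = 0.000403/0.00086 ≈ 0.4686.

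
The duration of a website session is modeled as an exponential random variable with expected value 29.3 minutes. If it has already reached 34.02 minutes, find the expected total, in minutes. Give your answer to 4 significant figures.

63.32

The rate is λ = 1/29.3 = 0.0341297 per minute.
By memorylessness, E[X | X > 34.02] = 34.02 + 1/λ = 34.02 + 29.3 = 63.32 minutes.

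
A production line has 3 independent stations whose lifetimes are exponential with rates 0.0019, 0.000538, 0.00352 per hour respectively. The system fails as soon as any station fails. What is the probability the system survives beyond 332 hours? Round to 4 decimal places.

0.1383

The time to first failure is exponential with rate Σλ = 0.0019 + 0.000538 + 0.00352 = 0.005958.
P(min > 332) = e^(−0.005958·332) = e^(−1.9781) ≈ 0.1383.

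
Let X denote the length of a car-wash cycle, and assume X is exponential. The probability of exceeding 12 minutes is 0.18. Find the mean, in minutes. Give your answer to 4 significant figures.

e^(−λ·12) = 0.18 ⇒ λ = −ln(0.18)/12 = 0.1429.
Mean = 1/λ = 6.99791 minutes.

6.998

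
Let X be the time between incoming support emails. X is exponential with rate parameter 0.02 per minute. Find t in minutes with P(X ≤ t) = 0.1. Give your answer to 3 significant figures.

Set 1 − e^(−λt) = 0.1, so t = −ln(0.9)/λ = 0.10536/0.02 ≈ 5.26803 minutes.

5.27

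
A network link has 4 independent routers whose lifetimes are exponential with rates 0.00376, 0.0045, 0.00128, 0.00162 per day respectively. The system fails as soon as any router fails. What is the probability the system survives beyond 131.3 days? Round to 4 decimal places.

0.2310

The time to first failure is exponential with rate Σλ = 0.00376 + 0.0045 + 0.00128 + 0.00162 = 0.01116.
P(min > 131.3) = e^(−0.01116·131.3) = e^(−1.4653) ≈ 0.2310.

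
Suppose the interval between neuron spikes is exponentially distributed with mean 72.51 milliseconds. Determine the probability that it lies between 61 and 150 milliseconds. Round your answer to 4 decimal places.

The rate is λ = 1/72.51 = 0.0137912 per millisecond.
P(61 < X < 150) = e^(−λ·61) − e^(−λ·150) = 0.43117 − 0.12635 ≈ 0.3048.

0.3048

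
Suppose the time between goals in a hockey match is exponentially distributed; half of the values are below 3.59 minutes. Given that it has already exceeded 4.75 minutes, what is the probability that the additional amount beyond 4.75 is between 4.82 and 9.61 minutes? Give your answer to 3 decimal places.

0.238

For an exponential, median = ln(2)/λ, so λ = ln 2 / 3.59 = 0.193077 per minute.
Memoryless: the residual past 4.75 is again Exp(λ).
P(4.82 < residual < 9.61) = e^(−λ·4.82) − e^(−λ·9.61) = 0.39430 − 0.15638 ≈ 0.238.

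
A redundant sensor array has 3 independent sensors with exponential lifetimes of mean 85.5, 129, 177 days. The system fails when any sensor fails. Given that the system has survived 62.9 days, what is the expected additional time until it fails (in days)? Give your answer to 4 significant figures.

First-failure rate Σλ = 1/85.5 + 1/129 + 1/177 = 0.0250976.
By memorylessness the expected residual is 1/Σλ = 39.8445 days, regardless of the 62.9 already elapsed.

39.84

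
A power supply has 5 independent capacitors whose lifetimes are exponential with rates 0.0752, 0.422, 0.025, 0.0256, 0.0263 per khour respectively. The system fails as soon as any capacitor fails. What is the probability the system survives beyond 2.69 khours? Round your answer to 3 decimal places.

The time to first failure is exponential with rate Σλ = 0.0752 + 0.422 + 0.025 + 0.0256 + 0.0263 = 0.5741.
P(min > 2.69) = e^(−0.5741·2.69) = e^(−1.5443) ≈ 0.213.

0.213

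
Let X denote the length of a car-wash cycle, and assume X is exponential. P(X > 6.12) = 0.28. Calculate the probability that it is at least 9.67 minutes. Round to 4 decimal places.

0.1338

e^(−λ·6.12) = 0.28 ⇒ λ = −ln(0.28)/6.12 = 0.208001.
P(X > 9.67) = e^(−0.208001·9.67) = e^(−2.0114) ≈ 0.1338.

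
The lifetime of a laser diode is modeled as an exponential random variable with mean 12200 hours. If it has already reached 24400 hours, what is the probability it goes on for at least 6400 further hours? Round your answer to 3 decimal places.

0.592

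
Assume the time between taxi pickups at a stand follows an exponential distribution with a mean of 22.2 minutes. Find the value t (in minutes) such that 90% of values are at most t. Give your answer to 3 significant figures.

The rate is λ = 1/22.2 = 0.045045 per minute.
Set 1 − e^(−λt) = 0.9, so t = −ln(0.1)/λ = 2.3026/0.045045 ≈ 51.1174 minutes.

51.1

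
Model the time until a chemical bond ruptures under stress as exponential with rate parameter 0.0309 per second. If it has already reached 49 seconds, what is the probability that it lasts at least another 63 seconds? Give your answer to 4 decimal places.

0.1427

The exponential is memoryless, so the remaining time is again Exp(λ): the condition X > 49 is irrelevant.
P(X > 63) = e^(−1.9467) ≈ 0.1427.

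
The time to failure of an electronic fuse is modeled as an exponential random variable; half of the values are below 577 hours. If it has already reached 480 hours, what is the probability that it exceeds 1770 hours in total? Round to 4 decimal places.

0.2123

For an exponential, median = ln(2)/λ, so λ = ln 2 / 577 = 0.00120129 per hour.
P(X > s+t | X > s) = e^(−λ(s+t))/e^(−λs) = e^(−λt), independent of s = 480.
P(X > 1290) = e^(−1.5497) ≈ 0.2123.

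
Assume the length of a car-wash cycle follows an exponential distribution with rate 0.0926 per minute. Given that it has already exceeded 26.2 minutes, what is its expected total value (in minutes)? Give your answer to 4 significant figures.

By memorylessness, E[X | X > 26.2] = 26.2 + 1/λ = 26.2 + 10.7991 = 36.9991 minutes.

37.00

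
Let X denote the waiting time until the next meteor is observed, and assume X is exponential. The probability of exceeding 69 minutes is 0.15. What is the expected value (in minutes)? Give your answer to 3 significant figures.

e^(−λ·69) = 0.15 ⇒ λ = −ln(0.15)/69 = 0.0274945.
Mean = 1/λ = 36.3709 minutes.

36.4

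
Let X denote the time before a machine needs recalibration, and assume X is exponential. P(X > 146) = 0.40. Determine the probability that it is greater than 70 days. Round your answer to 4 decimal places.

e^(−λ·146) = 0.40 ⇒ λ = −ln(0.40)/146 = 0.00627596.
P(X > 70) = e^(−0.00627596·70) = e^(−0.43932) ≈ 0.6445.

0.6445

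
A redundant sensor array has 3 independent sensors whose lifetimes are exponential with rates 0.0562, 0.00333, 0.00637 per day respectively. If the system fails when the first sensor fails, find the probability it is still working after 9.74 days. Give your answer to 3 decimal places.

The time to first failure is exponential with rate Σλ = 0.0562 + 0.00333 + 0.00637 = 0.0659.
P(min > 9.74) = e^(−0.0659·9.74) = e^(−0.64187) ≈ 0.526.

0.526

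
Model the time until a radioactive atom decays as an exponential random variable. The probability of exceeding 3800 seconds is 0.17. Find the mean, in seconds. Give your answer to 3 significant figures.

2140

e^(−λ·3800) = 0.17 ⇒ λ = −ln(0.17)/3800 = 0.000466304.
Mean = 1/λ = 2144.52 seconds.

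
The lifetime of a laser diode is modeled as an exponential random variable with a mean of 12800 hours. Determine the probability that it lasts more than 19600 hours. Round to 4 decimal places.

0.2163

The rate is λ = 1/12800 = 0.000078125 per hour.
P(X > 19600) = e^(−λ·19600) = e^(−1.5312) ≈ 0.2163.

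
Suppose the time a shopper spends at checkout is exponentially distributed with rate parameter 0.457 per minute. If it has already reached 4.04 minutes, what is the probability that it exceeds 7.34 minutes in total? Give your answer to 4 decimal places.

By the memoryless property, P(X > 4.04+3.3 | X > 4.04) = P(X > 3.3).
P(X > 3.3) = e^(−1.5081) ≈ 0.2213.

0.2213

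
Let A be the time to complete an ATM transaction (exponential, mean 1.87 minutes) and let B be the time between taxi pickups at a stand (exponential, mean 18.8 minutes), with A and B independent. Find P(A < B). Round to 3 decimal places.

0.910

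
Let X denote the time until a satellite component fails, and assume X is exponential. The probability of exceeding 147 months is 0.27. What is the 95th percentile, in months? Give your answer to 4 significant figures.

336.3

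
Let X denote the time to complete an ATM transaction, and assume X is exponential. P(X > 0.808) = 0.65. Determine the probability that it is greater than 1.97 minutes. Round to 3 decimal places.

e^(−λ·0.808) = 0.65 ⇒ λ = −ln(0.65)/0.808 = 0.533147.
P(X > 1.97) = e^(−0.533147·1.97) = e^(−1.0503) ≈ 0.350.

0.350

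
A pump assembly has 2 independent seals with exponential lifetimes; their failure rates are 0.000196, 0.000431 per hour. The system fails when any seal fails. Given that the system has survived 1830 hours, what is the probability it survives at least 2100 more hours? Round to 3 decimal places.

Time to first failure ~ Exp(Σλ) with Σλ = 0.000627.
By memorylessness, P(T > 1830+2100 | T > 1830) = P(T > 2100) = e^(−0.000627·2100) ≈ 0.268.

0.268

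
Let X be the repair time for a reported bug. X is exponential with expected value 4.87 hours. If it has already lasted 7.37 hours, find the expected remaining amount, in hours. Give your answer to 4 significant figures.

4.870

The rate is λ = 1/4.87 = 0.205339 per hour.
By memorylessness, the remaining amount past any threshold is again Exp(λ) with mean 1/λ = 4.87 hours.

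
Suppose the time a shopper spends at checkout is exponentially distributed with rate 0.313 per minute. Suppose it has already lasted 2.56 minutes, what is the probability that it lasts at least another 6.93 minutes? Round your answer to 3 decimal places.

0.114

By the memoryless property, P(X > 2.56+6.93 | X > 2.56) = P(X > 6.93).
P(X > 6.93) = e^(−2.1691) ≈ 0.114.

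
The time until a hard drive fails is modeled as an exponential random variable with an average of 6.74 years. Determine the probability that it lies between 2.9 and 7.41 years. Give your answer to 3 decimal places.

0.317

The rate is λ = 1/6.74 = 0.148368 per year.
P(2.9 < X < 7.41) = e^(−λ·2.9) − e^(−λ·7.41) = 0.65034 − 0.33307 ≈ 0.317.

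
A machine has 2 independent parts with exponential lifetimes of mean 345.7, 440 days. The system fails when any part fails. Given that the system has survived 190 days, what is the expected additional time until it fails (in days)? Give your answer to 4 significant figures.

First-failure rate Σλ = 1/345.7 + 1/440 = 0.00516541.
By memorylessness the expected residual is 1/Σλ = 193.596 days, regardless of the 190 already elapsed.

193.6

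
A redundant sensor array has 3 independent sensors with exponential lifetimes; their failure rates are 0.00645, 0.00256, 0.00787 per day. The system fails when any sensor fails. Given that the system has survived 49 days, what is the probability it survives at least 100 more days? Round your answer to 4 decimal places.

Time to first failure ~ Exp(Σλ) with Σλ = 0.01688.
By memorylessness, P(T > 49+100 | T > 49) = P(T > 100) = e^(−0.01688·100) ≈ 0.1849.

0.1849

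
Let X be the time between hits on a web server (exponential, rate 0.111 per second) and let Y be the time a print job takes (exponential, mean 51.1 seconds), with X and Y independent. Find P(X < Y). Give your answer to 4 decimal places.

0.8501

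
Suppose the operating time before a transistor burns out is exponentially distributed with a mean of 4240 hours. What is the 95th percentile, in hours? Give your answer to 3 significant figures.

12700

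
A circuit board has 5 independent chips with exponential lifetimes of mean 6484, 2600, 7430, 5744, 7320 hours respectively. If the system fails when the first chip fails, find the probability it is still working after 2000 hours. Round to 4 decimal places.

0.1397

The first failure time is exponential with rate Σλ_i = 1/6484 + 1/2600 + 1/7430 + 1/5744 + 1/7320 = 0.000984137 per hour.
P(min > 2000) = e^(−0.000984137·2000) = e^(−1.9683) ≈ 0.1397.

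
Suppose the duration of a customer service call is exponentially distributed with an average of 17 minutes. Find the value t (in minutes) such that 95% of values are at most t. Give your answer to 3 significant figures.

The rate is λ = 1/17 = 0.0588235 per minute.
Set 1 − e^(−λt) = 0.95, so t = −ln(0.05)/λ = 2.9957/0.0588235 ≈ 50.9274 minutes.

50.9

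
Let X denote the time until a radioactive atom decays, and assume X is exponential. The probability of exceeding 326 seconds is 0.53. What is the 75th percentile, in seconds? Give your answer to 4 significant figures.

711.8

e^(−λ·326) = 0.53 ⇒ λ = −ln(0.53)/326 = 0.00194748.
75th percentile: 1 − e^(−λt) = 0.75, t = −ln(0.25)/λ = 711.84 seconds.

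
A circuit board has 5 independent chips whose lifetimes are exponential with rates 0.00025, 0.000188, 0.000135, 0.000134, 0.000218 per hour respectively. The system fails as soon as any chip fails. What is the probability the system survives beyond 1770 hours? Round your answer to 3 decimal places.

0.195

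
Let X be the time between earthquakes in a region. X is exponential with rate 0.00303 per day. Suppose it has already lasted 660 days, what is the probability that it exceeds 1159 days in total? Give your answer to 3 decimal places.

0.220

The exponential is memoryless, so the remaining time is again Exp(λ): the condition X > 660 is irrelevant.
P(X > 499) = e^(−1.512) ≈ 0.220.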